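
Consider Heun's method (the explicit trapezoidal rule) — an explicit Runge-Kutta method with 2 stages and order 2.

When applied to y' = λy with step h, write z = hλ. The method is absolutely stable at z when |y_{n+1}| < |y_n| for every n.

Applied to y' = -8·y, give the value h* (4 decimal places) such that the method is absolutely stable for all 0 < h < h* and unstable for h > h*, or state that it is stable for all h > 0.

Test eqn y'=λy, z=hλ:
  order 2, 2-stage ⇒ R(z)=1+z+z^2/2
  (e.g. R(-1.1)=0.50500, |R|=0.50500)

Find x<0 with |R(x)|<1.
x=-1.1: |R|=0.5050
|R(-1.56)|=0.6568 |R(-1.06)|=0.5018 |R(-1)|=0.5000
Bisect:
  x_lo=-2.3976 |R|=1.4767  x_hi=-0.2022 |R|=0.8182
  mid=-1.29994 |R|=0.54498 →hi
  mid=-1.84878 |R|=0.86022 →hi
  mid=-2.12321 |R|=1.13080 →lo
  mid=-1.98600 |R|=0.98609 →hi
  mid=-2.05460 |R|=1.05609 →lo
  mid=-2.02030 |R|=1.02051 →lo
  mid=-2.00315 |R|=1.00315 →lo
  mid=-1.99457 |R|=0.99459 →hi
  ...
  [-2.00007,-1.99993] ⇒ x*=-2.0000
So |R|<1 on (-2.0000, 0).

(-2.0000,0); λ=-8 ⇒ h* = 0.2500.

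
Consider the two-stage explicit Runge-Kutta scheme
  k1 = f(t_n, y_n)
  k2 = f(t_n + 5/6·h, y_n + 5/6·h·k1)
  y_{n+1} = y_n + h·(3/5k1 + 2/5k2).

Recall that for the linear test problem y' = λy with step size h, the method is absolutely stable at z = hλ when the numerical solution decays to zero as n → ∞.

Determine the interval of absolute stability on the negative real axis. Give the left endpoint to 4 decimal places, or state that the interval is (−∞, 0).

z∈(-3.0000,0).

Set f=λy, z=hλ:
  k1=λy_n ⇒ h·k1=z·y_n;  k2=λ(1+5/6z)y_n ⇒ h·k2=z(1+5/6z)y_n
  y_{n+1}/y_n = 1 + 3/5z + 2/5z(1+5/6z) = 1 + z + 1/3z²
  Hence R(z) = 1 + z + 1/3z².

Boundary: |R(x)|=1, x<0.
x=-1.27: |R|=0.2676
R=1: x+1/3x²=0 ⇒ x=−3=-3.0000; min R=1−1/(4·1/3)=0.2500>−1
Confirm numerically:
  x=-2.764: |R|=0.78257 <1
  x=-2.532: |R|=0.60501 <1
  x=-2.061: |R|=0.35491 <1
  x=-3.183: |R|=1.19416 >1
  x=-3.166: |R|=1.17519 >1
Interval (-3.0000, 0).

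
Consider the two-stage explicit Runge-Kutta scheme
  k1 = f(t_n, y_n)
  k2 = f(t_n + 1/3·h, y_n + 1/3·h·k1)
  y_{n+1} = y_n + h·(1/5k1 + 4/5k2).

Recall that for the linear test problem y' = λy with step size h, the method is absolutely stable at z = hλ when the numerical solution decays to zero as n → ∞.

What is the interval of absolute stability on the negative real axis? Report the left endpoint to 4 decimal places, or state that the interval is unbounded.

z∈(-3.7500,0).

On y'=λy, z=hλ:
  k1=λy_n ⇒ h·k1=z·y_n;  k2=λ(1+1/3z)y_n ⇒ h·k2=z(1+1/3z)y_n
  y_{n+1}/y_n = 1 + 1/5z + 4/5z(1+1/3z) = 1 + z + 4/15z²
  ⇒ R(z) = 1 + z + 4/15z².

Find x<0 with |R(x)|<1.
x=-1.23: |R|=0.1734
R=1: x+4/15x²=0 ⇒ x=−15/4=-3.7500; min R=1−1/(4·4/15)=0.0625>−1
Confirm numerically:
  x=-3.723: |R|=0.97319 <1
  x=-2.254: |R|=0.10080 <1
  x=-2.195: |R|=0.08981 <1
  x=-4.350: |R|=1.69600 >1
  x=-4.212: |R|=1.51892 >1
  x=-3.964: |R|=1.22621 >1
Stable set (-3.7500, 0).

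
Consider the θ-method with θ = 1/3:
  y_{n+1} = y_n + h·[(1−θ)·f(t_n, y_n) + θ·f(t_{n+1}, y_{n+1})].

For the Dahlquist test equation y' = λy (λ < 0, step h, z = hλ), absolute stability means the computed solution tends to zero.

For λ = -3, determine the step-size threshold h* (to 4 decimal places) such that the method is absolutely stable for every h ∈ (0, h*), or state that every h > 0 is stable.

(-6.0000,0); λ=-3 ⇒ h* = (6)/3 = 2.0000.

On y'=λy, z=hλ:
  y_{n+1} = y_n + z·[2/3·y_n + 1/3·y_{n+1}] ⇒ (1 − 1/3z)y_{n+1} = (1 + 2/3z)y_n
  Hence R(z) = (1 + 2/3z)/(1 − 1/3z).

Need |R(x)|<1, x<0.
x=-1.69: |R|=0.0810
R=−1: 1+2/3x = −1+1/3x ⇒ -1/3x=2 ⇒ x=2/(-1/3)=-6.0000
Confirm numerically:
  x=-5.085: |R|=0.88683 <1
  x=-4.812: |R|=0.84793 <1
  x=-3.286: |R|=0.56825 <1
  x=-6.442: |R|=1.04681 >1
  x=-6.207: |R|=1.02248 >1
  x=-6.177: |R|=1.01929 >1
Interval (-6.0000, 0).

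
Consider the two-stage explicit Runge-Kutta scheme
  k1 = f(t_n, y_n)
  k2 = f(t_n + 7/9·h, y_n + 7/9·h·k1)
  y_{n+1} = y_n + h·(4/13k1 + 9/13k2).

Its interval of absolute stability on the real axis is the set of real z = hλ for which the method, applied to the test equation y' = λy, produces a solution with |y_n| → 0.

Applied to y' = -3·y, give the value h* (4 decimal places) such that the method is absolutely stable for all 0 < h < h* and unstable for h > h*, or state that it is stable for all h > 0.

Set f=λy, z=hλ:
  k1=λy_n ⇒ h·k1=z·y_n;  k2=λ(1+7/9z)y_n ⇒ h·k2=z(1+7/9z)y_n
  y_{n+1}/y_n = 1 + 4/13z + 9/13z(1+7/9z) = 1 + z + 7/13z²
  so R(z) = 1 + z + 7/13z².

Need |R(x)|<1, x<0.
x=-0.37: |R|=0.7037
R=1: x+7/13x²=0 ⇒ x=−13/7=-1.8571; min R=1−1/(4·7/13)=0.5357>−1
Confirm numerically:
  x=-1.560: |R|=0.75040 <1
  x=-1.462: |R|=0.68893 <1
  x=-1.224: |R|=0.58271 <1
  x=-2.073: |R|=1.24095 >1
  x=-2.045: |R|=1.20686 >1
  x=-2.009: |R|=1.16427 >1
Stable set (-1.8571, 0).

(-1.8571,0); λ=-3 ⇒ h* = (13/7)/3 = 0.6190.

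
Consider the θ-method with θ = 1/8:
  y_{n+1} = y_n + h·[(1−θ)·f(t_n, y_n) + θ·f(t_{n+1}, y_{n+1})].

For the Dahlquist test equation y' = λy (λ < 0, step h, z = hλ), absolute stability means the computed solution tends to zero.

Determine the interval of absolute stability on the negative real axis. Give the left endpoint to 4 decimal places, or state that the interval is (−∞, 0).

Set f=λy, z=hλ:
  y_{n+1} = y_n + z·[7/8·y_n + 1/8·y_{n+1}] ⇒ (1 − 1/8z)y_{n+1} = (1 + 7/8z)y_n
  Hence R(z) = (1 + 7/8z)/(1 − 1/8z).

Solve |R(x)|<1 on ℝ⁻.
x=-1.06: |R|=0.0640
R=−1: 1+7/8x = −1+1/8x ⇒ -3/4x=2 ⇒ x=2/(-3/4)=-2.6667
Confirm numerically:
  x=-1.805: |R|=0.47272 <1
  x=-1.777: |R|=0.45402 <1
  x=-1.678: |R|=0.38706 <1
  x=-1.589: |R|=0.32569 <1
  x=-3.115: |R|=1.24202 >1
  x=-2.990: |R|=1.17652 >1
  x=-2.910: |R|=1.13382 >1
Interval (-2.6667, 0).

z∈(-2.6667,0).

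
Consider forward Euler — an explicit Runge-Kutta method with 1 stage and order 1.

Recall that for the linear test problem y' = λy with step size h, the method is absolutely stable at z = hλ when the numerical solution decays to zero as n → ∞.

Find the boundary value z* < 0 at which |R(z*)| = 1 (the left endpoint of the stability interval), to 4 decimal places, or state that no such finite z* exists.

Test eqn y'=λy, z=hλ:
  order 1, 1-stage ⇒ R(z)=1+z
  (e.g. R(-1.1)=-0.10000, |R|=0.10000)

Find x<0 with |R(x)|<1.
x=-1.1: |R|=0.1000
|R(-2.29)|=1.2900 |R(-2.23)|=1.2300 |R(-1.18)|=0.1800
Bisect:
  x_lo=-2.4909 |R|=1.4909  x_hi=-0.1853 |R|=0.8147
  mid=-1.33809 |R|=0.33809 →hi
  mid=-1.91451 |R|=0.91451 →hi
  mid=-2.20272 |R|=1.20272 →lo
  mid=-2.05861 |R|=1.05861 →lo
  mid=-1.98656 |R|=0.98656 →hi
  mid=-2.02259 |R|=1.02259 →lo
  mid=-2.00457 |R|=1.00457 →lo
  mid=-1.99557 |R|=0.99557 →hi
  mid=-2.00007 |R|=1.00007 →lo
  ...
  [-2.00007,-1.99993] ⇒ x*=-2.0000
So |R|<1 on (-2.0000, 0).

left endpoint -2.0000.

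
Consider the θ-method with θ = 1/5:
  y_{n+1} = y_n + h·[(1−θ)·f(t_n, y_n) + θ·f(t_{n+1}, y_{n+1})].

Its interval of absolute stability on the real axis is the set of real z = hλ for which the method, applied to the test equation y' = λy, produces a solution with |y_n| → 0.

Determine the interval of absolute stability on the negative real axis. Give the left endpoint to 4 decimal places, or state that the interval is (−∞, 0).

Set f=λy, z=hλ:
  y_{n+1} = y_n + z·[4/5·y_n + 1/5·y_{n+1}] ⇒ (1 − 1/5z)y_{n+1} = (1 + 4/5z)y_n
  so R(z) = (1 + 4/5z)/(1 − 1/5z).

Need |R(x)|<1, x<0.
x=-0.81: |R|=0.3029
R=−1: 1+4/5x = −1+1/5x ⇒ -3/5x=2 ⇒ x=2/(-3/5)=-3.3333
Confirm numerically:
  x=-2.830: |R|=0.80715 <1
  x=-2.616: |R|=0.71744 <1
  x=-2.604: |R|=0.71226 <1
  x=-1.986: |R|=0.42141 <1
  x=-3.727: |R|=1.13533 >1
  x=-3.595: |R|=1.09133 >1
Stable set (-3.3333, 0).

(-3.3333, 0).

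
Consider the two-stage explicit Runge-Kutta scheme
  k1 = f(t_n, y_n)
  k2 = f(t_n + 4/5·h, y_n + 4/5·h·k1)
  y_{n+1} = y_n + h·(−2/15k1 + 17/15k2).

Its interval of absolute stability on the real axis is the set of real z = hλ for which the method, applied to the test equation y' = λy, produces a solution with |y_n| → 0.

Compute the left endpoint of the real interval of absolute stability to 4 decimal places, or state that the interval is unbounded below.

z* = -1.1029.

Set f=λy, z=hλ:
  k1=λy_n ⇒ h·k1=z·y_n;  k2=λ(1+4/5z)y_n ⇒ h·k2=z(1+4/5z)y_n
  y_{n+1}/y_n = 1 − 2/15z + 17/15z(1+4/5z) = 1 + z + 68/75z²
  ⇒ R(z) = 1 + z + 68/75z².

Boundary: |R(x)|=1, x<0.
x=-1.28: |R|=1.2055
R=1: x+68/75x²=0 ⇒ x=−75/68=-1.1029; min R=1−1/(4·68/75)=0.7243>−1
Confirm numerically:
  x=-0.861: |R|=0.81113 <1
  x=-0.691: |R|=0.74192 <1
  x=-0.646: |R|=0.73237 <1
  x=-0.598: |R|=0.72623 <1
  x=-1.325: |R|=1.26677 >1
  x=-1.132: |R|=1.02982 >1
  x=-1.128: |R|=1.02563 >1
Interval (-1.1029, 0).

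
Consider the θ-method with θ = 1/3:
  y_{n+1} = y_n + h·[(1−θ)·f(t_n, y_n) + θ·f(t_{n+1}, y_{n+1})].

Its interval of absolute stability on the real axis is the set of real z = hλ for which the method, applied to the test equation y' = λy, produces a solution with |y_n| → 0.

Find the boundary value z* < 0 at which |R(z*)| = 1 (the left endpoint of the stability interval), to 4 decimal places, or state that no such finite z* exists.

Set f=λy, z=hλ:
  y_{n+1} = y_n + z·[2/3·y_n + 1/3·y_{n+1}] ⇒ (1 − 1/3z)y_{n+1} = (1 + 2/3z)y_n
  so R(z) = (1 + 2/3z)/(1 − 1/3z).

Find x<0 with |R(x)|<1.
x=-0.96: |R|=0.2727
R=−1: 1+2/3x = −1+1/3x ⇒ -1/3x=2 ⇒ x=2/(-1/3)=-6.0000
Confirm numerically:
  x=-5.456: |R|=0.93567 <1
  x=-3.782: |R|=0.67296 <1
  x=-3.222: |R|=0.55352 <1
  x=-6.478: |R|=1.05043 >1
  x=-6.445: |R|=1.04711 >1
  x=-6.070: |R|=1.00772 >1
Interval (-6.0000, 0).

left endpoint -6.0000.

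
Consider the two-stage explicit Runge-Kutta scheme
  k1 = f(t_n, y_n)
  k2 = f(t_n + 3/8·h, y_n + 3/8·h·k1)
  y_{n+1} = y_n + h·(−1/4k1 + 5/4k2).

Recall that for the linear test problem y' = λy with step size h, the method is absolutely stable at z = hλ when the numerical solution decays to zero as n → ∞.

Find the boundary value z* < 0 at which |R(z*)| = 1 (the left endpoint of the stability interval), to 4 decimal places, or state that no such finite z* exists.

On y'=λy, z=hλ:
  k1=λy_n ⇒ h·k1=z·y_n;  k2=λ(1+3/8z)y_n ⇒ h·k2=z(1+3/8z)y_n
  y_{n+1}/y_n = 1 − 1/4z + 5/4z(1+3/8z) = 1 + z + 15/32z²
  Hence R(z) = 1 + z + 15/32z².

Solve |R(x)|<1 on ℝ⁻.
x=-0.44: |R|=0.6507
R=1: x+15/32x²=0 ⇒ x=−32/15=-2.1333; min R=1−1/(4·15/32)=0.4667>−1
Confirm numerically:
  x=-2.006: |R|=0.88027 <1
  x=-1.770: |R|=0.69855 <1
  x=-1.271: |R|=0.48624 <1
  x=-2.584: |R|=1.54587 >1
  x=-2.527: |R|=1.46631 >1
Interval (-2.1333, 0).

z* = -2.1333.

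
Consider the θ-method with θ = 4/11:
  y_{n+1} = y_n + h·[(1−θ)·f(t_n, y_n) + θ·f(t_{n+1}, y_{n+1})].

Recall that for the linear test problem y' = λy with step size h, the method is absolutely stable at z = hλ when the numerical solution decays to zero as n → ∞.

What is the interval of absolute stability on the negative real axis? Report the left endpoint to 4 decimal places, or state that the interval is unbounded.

With y'=λy (z=hλ):
  y_{n+1} = y_n + z·[7/11·y_n + 4/11·y_{n+1}] ⇒ (1 − 4/11z)y_{n+1} = (1 + 7/11z)y_n
  Hence R(z) = (1 + 7/11z)/(1 − 4/11z).

Solve |R(x)|<1 on ℝ⁻.
x=-1.45: |R|=0.0506
R=−1: 1+7/11x = −1+4/11x ⇒ -3/11x=2 ⇒ x=2/(-3/11)=-7.3333
Confirm numerically:
  x=-4.840: |R|=0.75362 <1
  x=-3.958: |R|=0.62261 <1
  x=-3.371: |R|=0.51450 <1
  x=-7.855: |R|=1.03689 >1
  x=-7.582: |R|=1.01805 >1
Stable set (-7.3333, 0).

z∈(-7.3333,0).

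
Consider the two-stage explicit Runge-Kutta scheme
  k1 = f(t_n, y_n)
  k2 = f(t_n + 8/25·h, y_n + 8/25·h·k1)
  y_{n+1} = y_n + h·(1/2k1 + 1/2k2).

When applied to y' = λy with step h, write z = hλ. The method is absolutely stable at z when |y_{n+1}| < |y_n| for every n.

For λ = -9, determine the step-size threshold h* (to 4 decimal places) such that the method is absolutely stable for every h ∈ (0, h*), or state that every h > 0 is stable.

Test eqn y'=λy, z=hλ:
  k1=λy_n ⇒ h·k1=z·y_n;  k2=λ(1+8/25z)y_n ⇒ h·k2=z(1+8/25z)y_n
  y_{n+1}/y_n = 1 + 1/2z + 1/2z(1+8/25z) = 1 + z + 4/25z²
  ⇒ R(z) = 1 + z + 4/25z².

Find x<0 with |R(x)|<1.
x=-1.08: |R|=0.1066
R=1: x+4/25x²=0 ⇒ x=−25/4=-6.2500; min R=1−1/(4·4/25)=-0.5625>−1
Confirm numerically:
  x=-3.917: |R|=0.46214 <1
  x=-3.273: |R|=0.55900 <1
  x=-2.640: |R|=0.52486 <1
  x=-6.407: |R|=1.16094 >1
  x=-6.364: |R|=1.11608 >1
  x=-6.350: |R|=1.10160 >1
Stable set (-6.2500, 0).

(-6.2500,0); λ=-9 ⇒ h* = (25/4)/9 = 0.6944.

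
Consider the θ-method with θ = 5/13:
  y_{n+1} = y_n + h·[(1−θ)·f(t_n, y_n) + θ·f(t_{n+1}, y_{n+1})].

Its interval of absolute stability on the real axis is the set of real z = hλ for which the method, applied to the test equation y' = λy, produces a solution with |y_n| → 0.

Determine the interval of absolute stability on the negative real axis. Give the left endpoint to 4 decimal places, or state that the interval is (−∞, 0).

Test eqn y'=λy, z=hλ:
  y_{n+1} = y_n + z·[8/13·y_n + 5/13·y_{n+1}] ⇒ (1 − 5/13z)y_{n+1} = (1 + 8/13z)y_n
  Hence R(z) = (1 + 8/13z)/(1 − 5/13z).

Find x<0 with |R(x)|<1.
x=-1.51: |R|=0.0448
R=−1: 1+8/13x = −1+5/13x ⇒ -3/13x=2 ⇒ x=2/(-3/13)=-8.6667
Confirm numerically:
  x=-8.266: |R|=0.97788 <1
  x=-4.897: |R|=0.69831 <1
  x=-3.862: |R|=0.55388 <1
  x=-9.092: |R|=1.02183 >1
  x=-9.077: |R|=1.02108 >1
  x=-8.987: |R|=1.01659 >1
So |R|<1 on (-8.6667, 0).

z∈(-8.6667,0).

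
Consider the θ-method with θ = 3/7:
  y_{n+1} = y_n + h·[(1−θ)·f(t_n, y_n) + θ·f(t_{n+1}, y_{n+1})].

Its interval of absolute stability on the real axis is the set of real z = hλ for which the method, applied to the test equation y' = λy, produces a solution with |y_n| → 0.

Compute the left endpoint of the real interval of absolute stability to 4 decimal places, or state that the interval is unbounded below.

Set f=λy, z=hλ:
  y_{n+1} = y_n + z·[4/7·y_n + 3/7·y_{n+1}] ⇒ (1 − 3/7z)y_{n+1} = (1 + 4/7z)y_n
  ⇒ R(z) = (1 + 4/7z)/(1 − 3/7z).

Boundary: |R(x)|=1, x<0.
x=-1.43: |R|=0.1134
R=−1: 1+4/7x = −1+3/7x ⇒ -1/7x=2 ⇒ x=2/(-1/7)=-14.0000
Confirm numerically:
  x=-11.892: |R|=0.95060 <1
  x=-11.459: |R|=0.93859 <1
  x=-7.295: |R|=0.76787 <1
  x=-6.437: |R|=0.71255 <1
  x=-14.467: |R|=1.00927 >1
  x=-14.304: |R|=1.00609 >1
  x=-14.053: |R|=1.00108 >1
So |R|<1 on (-14.0000, 0).

left endpoint -14.0000.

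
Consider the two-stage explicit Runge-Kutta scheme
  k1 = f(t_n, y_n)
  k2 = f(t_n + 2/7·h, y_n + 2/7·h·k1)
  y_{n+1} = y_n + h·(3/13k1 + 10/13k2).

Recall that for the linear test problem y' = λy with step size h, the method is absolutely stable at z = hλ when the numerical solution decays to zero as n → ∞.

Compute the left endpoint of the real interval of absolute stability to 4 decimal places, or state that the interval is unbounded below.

left endpoint -4.5500.

Set f=λy, z=hλ:
  k1=λy_n ⇒ h·k1=z·y_n;  k2=λ(1+2/7z)y_n ⇒ h·k2=z(1+2/7z)y_n
  y_{n+1}/y_n = 1 + 3/13z + 10/13z(1+2/7z) = 1 + z + 20/91z²
  Hence R(z) = 1 + z + 20/91z².

Boundary: |R(x)|=1, x<0.
x=-0.53: |R|=0.5317
R=1: x+20/91x²=0 ⇒ x=−91/20=-4.5500; min R=1−1/(4·20/91)=-0.1375>−1
Confirm numerically:
  x=-3.952: |R|=0.48059 <1
  x=-3.943: |R|=0.47398 <1
  x=-3.640: |R|=0.27200 <1
  x=-2.460: |R|=0.12998 <1
  x=-4.893: |R|=1.36886 >1
  x=-4.857: |R|=1.32771 >1
  x=-4.637: |R|=1.08866 >1
So |R|<1 on (-4.5500, 0).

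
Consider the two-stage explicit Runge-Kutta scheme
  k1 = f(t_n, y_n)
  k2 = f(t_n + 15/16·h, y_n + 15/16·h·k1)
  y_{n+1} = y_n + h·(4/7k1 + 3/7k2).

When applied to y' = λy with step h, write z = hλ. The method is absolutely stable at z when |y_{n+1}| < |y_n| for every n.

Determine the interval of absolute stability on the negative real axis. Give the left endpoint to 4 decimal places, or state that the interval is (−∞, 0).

(-2.4889, 0).

With y'=λy (z=hλ):
  k1=λy_n ⇒ h·k1=z·y_n;  k2=λ(1+15/16z)y_n ⇒ h·k2=z(1+15/16z)y_n
  y_{n+1}/y_n = 1 + 4/7z + 3/7z(1+15/16z) = 1 + z + 45/112z²
  so R(z) = 1 + z + 45/112z².

Solve |R(x)|<1 on ℝ⁻.
x=-0.95: |R|=0.4126
R=1: x+45/112x²=0 ⇒ x=−112/45=-2.4889; min R=1−1/(4·45/112)=0.3778>−1
Confirm numerically:
  x=-2.322: |R|=0.84430 <1
  x=-1.744: |R|=0.47805 <1
  x=-1.481: |R|=0.40026 <1
  x=-1.156: |R|=0.38092 <1
  x=-2.810: |R|=1.36254 >1
  x=-2.782: |R|=1.32763 >1
  x=-2.671: |R|=1.19544 >1
So |R|<1 on (-2.4889, 0).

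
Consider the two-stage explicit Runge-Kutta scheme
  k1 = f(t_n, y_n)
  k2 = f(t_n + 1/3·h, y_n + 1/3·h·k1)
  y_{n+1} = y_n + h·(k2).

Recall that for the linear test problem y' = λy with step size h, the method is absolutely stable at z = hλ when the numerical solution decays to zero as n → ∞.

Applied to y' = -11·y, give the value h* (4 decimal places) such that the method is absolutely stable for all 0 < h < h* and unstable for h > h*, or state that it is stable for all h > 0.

With y'=λy (z=hλ):
  k1=λy_n ⇒ h·k1=z·y_n;  k2=λ(1+1/3z)y_n ⇒ h·k2=z(1+1/3z)y_n
  y_{n+1}/y_n = 1 + z(1+1/3z) = 1 + z + 1/3z²
  so R(z) = 1 + z + 1/3z².

Need |R(x)|<1, x<0.
x=-0.43: |R|=0.6316
R=1: x+1/3x²=0 ⇒ x=−3=-3.0000; min R=1−1/(4·1/3)=0.2500>−1
Confirm numerically:
  x=-2.491: |R|=0.57736 <1
  x=-2.147: |R|=0.38954 <1
  x=-1.209: |R|=0.27823 <1
  x=-3.486: |R|=1.56473 >1
  x=-3.293: |R|=1.32162 >1
  x=-3.127: |R|=1.13238 >1
Interval (-3.0000, 0).

(-3.0000,0); λ=-11 ⇒ h* = (3)/11 = 0.2727.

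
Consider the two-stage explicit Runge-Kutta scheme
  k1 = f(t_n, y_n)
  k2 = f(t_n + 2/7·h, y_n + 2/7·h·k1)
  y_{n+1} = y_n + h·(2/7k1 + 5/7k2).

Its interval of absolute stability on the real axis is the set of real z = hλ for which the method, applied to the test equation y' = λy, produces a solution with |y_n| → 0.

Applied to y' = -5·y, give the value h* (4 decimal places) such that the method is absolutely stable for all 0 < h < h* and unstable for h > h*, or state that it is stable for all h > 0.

Set f=λy, z=hλ:
  k1=λy_n ⇒ h·k1=z·y_n;  k2=λ(1+2/7z)y_n ⇒ h·k2=z(1+2/7z)y_n
  y_{n+1}/y_n = 1 + 2/7z + 5/7z(1+2/7z) = 1 + z + 10/49z²
  R(z) = 1 + z + 10/49z².

Solve |R(x)|<1 on ℝ⁻.
x=-1.01: |R|=0.1982
R=1: x+10/49x²=0 ⇒ x=−49/10=-4.9000; min R=1−1/(4·10/49)=-0.2250>−1
Confirm numerically:
  x=-3.899: |R|=0.20349 <1
  x=-3.183: |R|=0.11535 <1
  x=-2.595: |R|=0.22071 <1
  x=-2.366: |R|=0.22356 <1
  x=-5.174: |R|=1.28932 >1
  x=-5.038: |R|=1.14189 >1
So |R|<1 on (-4.9000, 0).

(-4.9000,0); λ=-5 ⇒ h* = (49/10)/5 = 0.9800.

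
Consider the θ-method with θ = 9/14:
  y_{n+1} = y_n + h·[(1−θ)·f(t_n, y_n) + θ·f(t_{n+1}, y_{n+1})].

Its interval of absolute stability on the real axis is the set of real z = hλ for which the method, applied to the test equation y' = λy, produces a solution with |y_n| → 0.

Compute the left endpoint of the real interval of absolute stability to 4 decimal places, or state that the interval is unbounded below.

On y'=λy, z=hλ:
  y_{n+1} = y_n + z·[5/14·y_n + 9/14·y_{n+1}] ⇒ (1 − 9/14z)y_{n+1} = (1 + 5/14z)y_n
  ⇒ R(z) = (1 + 5/14z)/(1 − 9/14z).

Need |R(x)|<1, x<0.
x=-0.67: |R|=0.5317
x=-2: |R|=0.1250
x=-10: |R|=0.3462
x=-100: |R|=0.5317
θ=9/14≥1/2 ⇒ |1+5/14x|<|1−9/14x| ∀x<0 ⇒ stable on all of ℝ⁻.

interval (−∞, 0).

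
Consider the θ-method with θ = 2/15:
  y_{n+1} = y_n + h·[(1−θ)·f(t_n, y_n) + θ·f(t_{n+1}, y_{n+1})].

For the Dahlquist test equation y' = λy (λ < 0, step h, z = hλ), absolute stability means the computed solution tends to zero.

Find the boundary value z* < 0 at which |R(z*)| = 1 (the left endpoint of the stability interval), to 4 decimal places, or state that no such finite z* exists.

On y'=λy, z=hλ:
  y_{n+1} = y_n + z·[13/15·y_n + 2/15·y_{n+1}] ⇒ (1 − 2/15z)y_{n+1} = (1 + 13/15z)y_n
  so R(z) = (1 + 13/15z)/(1 − 2/15z).

Boundary: |R(x)|=1, x<0.
x=-1.23: |R|=0.0567
R=−1: 1+13/15x = −1+2/15x ⇒ -11/15x=2 ⇒ x=2/(-11/15)=-2.7273
Confirm numerically:
  x=-2.601: |R|=0.93124 <1
  x=-2.596: |R|=0.92849 <1
  x=-2.179: |R|=0.68845 <1
  x=-2.967: |R|=1.12597 >1
  x=-2.824: |R|=1.05153 >1
  x=-2.763: |R|=1.01915 >1
So |R|<1 on (-2.7273, 0).

left endpoint -2.7273.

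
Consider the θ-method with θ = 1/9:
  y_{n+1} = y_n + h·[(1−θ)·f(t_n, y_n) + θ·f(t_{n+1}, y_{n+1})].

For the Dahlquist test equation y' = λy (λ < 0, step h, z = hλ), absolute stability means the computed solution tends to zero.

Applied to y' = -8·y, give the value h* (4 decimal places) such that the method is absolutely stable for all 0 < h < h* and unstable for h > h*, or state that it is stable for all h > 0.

(-2.5714,0); λ=-8 ⇒ h* = (18/7)/8 = 0.3214.

On y'=λy, z=hλ:
  y_{n+1} = y_n + z·[8/9·y_n + 1/9·y_{n+1}] ⇒ (1 − 1/9z)y_{n+1} = (1 + 8/9z)y_n
  ⇒ R(z) = (1 + 8/9z)/(1 − 1/9z).

Boundary: |R(x)|=1, x<0.
x=-1.09: |R|=0.0278
R=−1: 1+8/9x = −1+1/9x ⇒ -7/9x=2 ⇒ x=2/(-7/9)=-2.5714
Confirm numerically:
  x=-2.313: |R|=0.84010 <1
  x=-2.076: |R|=0.68689 <1
  x=-1.410: |R|=0.21902 <1
  x=-1.191: |R|=0.05181 <1
  x=-3.103: |R|=1.30744 >1
  x=-2.672: |R|=1.06032 >1
Stable set (-2.5714, 0).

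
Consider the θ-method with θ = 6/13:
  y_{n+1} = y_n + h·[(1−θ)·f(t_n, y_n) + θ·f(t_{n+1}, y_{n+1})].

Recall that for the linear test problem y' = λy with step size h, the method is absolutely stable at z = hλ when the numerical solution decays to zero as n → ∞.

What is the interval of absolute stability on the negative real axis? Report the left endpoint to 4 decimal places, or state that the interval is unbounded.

Set f=λy, z=hλ:
  y_{n+1} = y_n + z·[7/13·y_n + 6/13·y_{n+1}] ⇒ (1 − 6/13z)y_{n+1} = (1 + 7/13z)y_n
  R(z) = (1 + 7/13z)/(1 − 6/13z).

Find x<0 with |R(x)|<1.
x=-1.35: |R|=0.1682
R=−1: 1+7/13x = −1+6/13x ⇒ -1/13x=2 ⇒ x=2/(-1/13)=-26.0000
Confirm numerically:
  x=-21.950: |R|=0.97201 <1
  x=-14.713: |R|=0.88855 <1
  x=-12.635: |R|=0.84951 <1
  x=-26.433: |R|=1.00252 >1
  x=-26.247: |R|=1.00145 >1
Stable set (-26.0000, 0).

(-26.0000, 0).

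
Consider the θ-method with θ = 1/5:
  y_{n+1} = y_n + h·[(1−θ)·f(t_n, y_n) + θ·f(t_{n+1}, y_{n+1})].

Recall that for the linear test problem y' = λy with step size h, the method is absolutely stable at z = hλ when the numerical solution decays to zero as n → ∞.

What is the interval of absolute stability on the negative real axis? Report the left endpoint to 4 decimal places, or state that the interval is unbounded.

On y'=λy, z=hλ:
  y_{n+1} = y_n + z·[4/5·y_n + 1/5·y_{n+1}] ⇒ (1 − 1/5z)y_{n+1} = (1 + 4/5z)y_n
  so R(z) = (1 + 4/5z)/(1 − 1/5z).

Solve |R(x)|<1 on ℝ⁻.
x=-1.35: |R|=0.0630
R=−1: 1+4/5x = −1+1/5x ⇒ -3/5x=2 ⇒ x=2/(-3/5)=-3.3333
Confirm numerically:
  x=-2.904: |R|=0.83704 <1
  x=-2.858: |R|=0.81853 <1
  x=-1.614: |R|=0.22014 <1
  x=-3.738: |R|=1.13893 >1
  x=-3.496: |R|=1.05744 >1
  x=-3.461: |R|=1.04527 >1
So |R|<1 on (-3.3333, 0).

z∈(-3.3333,0).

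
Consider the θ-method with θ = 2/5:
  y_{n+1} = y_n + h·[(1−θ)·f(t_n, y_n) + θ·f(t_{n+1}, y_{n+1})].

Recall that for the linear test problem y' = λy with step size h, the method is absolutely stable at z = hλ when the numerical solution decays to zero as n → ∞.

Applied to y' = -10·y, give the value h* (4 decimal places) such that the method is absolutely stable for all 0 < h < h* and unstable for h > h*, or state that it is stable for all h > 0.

On y'=λy, z=hλ:
  y_{n+1} = y_n + z·[3/5·y_n + 2/5·y_{n+1}] ⇒ (1 − 2/5z)y_{n+1} = (1 + 3/5z)y_n
  ⇒ R(z) = (1 + 3/5z)/(1 − 2/5z).

Find x<0 with |R(x)|<1.
x=-0.59: |R|=0.5227
R=−1: 1+3/5x = −1+2/5x ⇒ -1/5x=2 ⇒ x=2/(-1/5)=-10.0000
Confirm numerically:
  x=-9.556: |R|=0.98159 <1
  x=-8.810: |R|=0.94739 <1
  x=-7.640: |R|=0.88363 <1
  x=-5.297: |R|=0.69841 <1
  x=-10.429: |R|=1.01659 >1
  x=-10.136: |R|=1.00538 >1
  x=-10.037: |R|=1.00148 >1
So |R|<1 on (-10.0000, 0).

(-10.0000,0); λ=-10 ⇒ h* = (10)/10 = 1.0000.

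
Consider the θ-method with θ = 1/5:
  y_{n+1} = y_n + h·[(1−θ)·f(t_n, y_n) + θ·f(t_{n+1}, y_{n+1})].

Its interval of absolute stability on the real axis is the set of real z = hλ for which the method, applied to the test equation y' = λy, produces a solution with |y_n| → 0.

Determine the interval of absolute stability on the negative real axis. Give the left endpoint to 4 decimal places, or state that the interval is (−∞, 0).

(-3.3333, 0).

Test eqn y'=λy, z=hλ:
  y_{n+1} = y_n + z·[4/5·y_n + 1/5·y_{n+1}] ⇒ (1 − 1/5z)y_{n+1} = (1 + 4/5z)y_n
  R(z) = (1 + 4/5z)/(1 − 1/5z).

Need |R(x)|<1, x<0.
x=-1.56: |R|=0.1890
R=−1: 1+4/5x = −1+1/5x ⇒ -3/5x=2 ⇒ x=2/(-3/5)=-3.3333
Confirm numerically:
  x=-3.169: |R|=0.93965 <1
  x=-3.157: |R|=0.93515 <1
  x=-1.695: |R|=0.26587 <1
  x=-3.676: |R|=1.11849 >1
  x=-3.569: |R|=1.08251 >1
Stable set (-3.3333, 0).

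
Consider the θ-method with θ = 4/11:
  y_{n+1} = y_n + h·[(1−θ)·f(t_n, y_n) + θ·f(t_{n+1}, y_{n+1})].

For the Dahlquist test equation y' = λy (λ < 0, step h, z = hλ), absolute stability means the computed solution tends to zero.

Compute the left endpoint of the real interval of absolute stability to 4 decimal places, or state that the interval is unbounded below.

left endpoint -7.3333.

Test eqn y'=λy, z=hλ:
  y_{n+1} = y_n + z·[7/11·y_n + 4/11·y_{n+1}] ⇒ (1 − 4/11z)y_{n+1} = (1 + 7/11z)y_n
  so R(z) = (1 + 7/11z)/(1 − 4/11z).

Need |R(x)|<1, x<0.
x=-0.68: |R|=0.4548
R=−1: 1+7/11x = −1+4/11x ⇒ -3/11x=2 ⇒ x=2/(-3/11)=-7.3333
Confirm numerically:
  x=-7.109: |R|=0.98293 <1
  x=-6.357: |R|=0.91959 <1
  x=-4.028: |R|=0.63426 <1
  x=-7.856: |R|=1.03696 >1
  x=-7.422: |R|=1.00654 >1
Interval (-7.3333, 0).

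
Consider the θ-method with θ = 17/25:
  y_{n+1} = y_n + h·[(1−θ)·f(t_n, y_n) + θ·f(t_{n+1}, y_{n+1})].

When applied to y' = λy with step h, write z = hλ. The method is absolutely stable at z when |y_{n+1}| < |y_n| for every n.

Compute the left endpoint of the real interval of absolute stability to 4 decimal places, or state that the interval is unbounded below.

With y'=λy (z=hλ):
  y_{n+1} = y_n + z·[8/25·y_n + 17/25·y_{n+1}] ⇒ (1 − 17/25z)y_{n+1} = (1 + 8/25z)y_n
  so R(z) = (1 + 8/25z)/(1 − 17/25z).

Need |R(x)|<1, x<0.
x=-0.57: |R|=0.5892
x=-2: |R|=0.1525
x=-10: |R|=0.2821
x=-100: |R|=0.4493
θ=17/25≥1/2 ⇒ |1+8/25x|<|1−17/25x| ∀x<0 ⇒ interval (−∞,0).

interval (−∞, 0).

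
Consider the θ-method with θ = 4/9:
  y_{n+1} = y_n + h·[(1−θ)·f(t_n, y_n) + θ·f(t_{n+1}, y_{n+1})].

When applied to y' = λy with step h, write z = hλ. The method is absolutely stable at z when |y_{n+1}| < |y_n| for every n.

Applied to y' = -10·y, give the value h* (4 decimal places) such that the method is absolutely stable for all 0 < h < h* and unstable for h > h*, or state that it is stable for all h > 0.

(-18.0000,0); λ=-10 ⇒ h* = (18)/10 = 1.8000.

Set f=λy, z=hλ:
  y_{n+1} = y_n + z·[5/9·y_n + 4/9·y_{n+1}] ⇒ (1 − 4/9z)y_{n+1} = (1 + 5/9z)y_n
  so R(z) = (1 + 5/9z)/(1 − 4/9z).

Find x<0 with |R(x)|<1.
x=-0.5: |R|=0.5909
R=−1: 1+5/9x = −1+4/9x ⇒ -1/9x=2 ⇒ x=2/(-1/9)=-18.0000
Confirm numerically:
  x=-17.118: |R|=0.98862 <1
  x=-16.555: |R|=0.98079 <1
  x=-13.995: |R|=0.93837 <1
  x=-11.550: |R|=0.88315 <1
  x=-18.566: |R|=1.00680 >1
  x=-18.278: |R|=1.00339 >1
  x=-18.224: |R|=1.00274 >1
Interval (-18.0000, 0).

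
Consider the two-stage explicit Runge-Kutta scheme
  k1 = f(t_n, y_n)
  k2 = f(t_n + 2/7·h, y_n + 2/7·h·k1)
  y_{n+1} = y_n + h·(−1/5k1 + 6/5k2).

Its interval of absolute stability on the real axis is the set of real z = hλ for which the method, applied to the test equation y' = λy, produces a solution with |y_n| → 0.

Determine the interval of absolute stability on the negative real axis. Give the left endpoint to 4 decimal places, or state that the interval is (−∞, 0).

(-2.9167, 0).

On y'=λy, z=hλ:
  k1=λy_n ⇒ h·k1=z·y_n;  k2=λ(1+2/7z)y_n ⇒ h·k2=z(1+2/7z)y_n
  y_{n+1}/y_n = 1 − 1/5z + 6/5z(1+2/7z) = 1 + z + 12/35z²
  ⇒ R(z) = 1 + z + 12/35z².

Need |R(x)|<1, x<0.
x=-1.63: |R|=0.2809
R=1: x+12/35x²=0 ⇒ x=−35/12=-2.9167; min R=1−1/(4·12/35)=0.2708>−1
Confirm numerically:
  x=-2.541: |R|=0.67272 <1
  x=-2.418: |R|=0.58659 <1
  x=-2.017: |R|=0.37784 <1
  x=-1.728: |R|=0.29577 <1
  x=-3.407: |R|=1.57277 >1
  x=-3.164: |R|=1.26831 >1
  x=-3.073: |R|=1.16471 >1
Stable set (-2.9167, 0).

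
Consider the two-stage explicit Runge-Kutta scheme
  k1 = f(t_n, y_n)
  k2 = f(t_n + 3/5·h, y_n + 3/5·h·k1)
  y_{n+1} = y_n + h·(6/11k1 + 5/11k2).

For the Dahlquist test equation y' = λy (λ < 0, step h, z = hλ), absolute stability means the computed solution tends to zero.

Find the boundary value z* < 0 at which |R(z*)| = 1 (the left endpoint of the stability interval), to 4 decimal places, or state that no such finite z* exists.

z* = -3.6667.

Test eqn y'=λy, z=hλ:
  k1=λy_n ⇒ h·k1=z·y_n;  k2=λ(1+3/5z)y_n ⇒ h·k2=z(1+3/5z)y_n
  y_{n+1}/y_n = 1 + 6/11z + 5/11z(1+3/5z) = 1 + z + 3/11z²
  so R(z) = 1 + z + 3/11z².

Need |R(x)|<1, x<0.
x=-0.41: |R|=0.6358
R=1: x+3/11x²=0 ⇒ x=−11/3=-3.6667; min R=1−1/(4·3/11)=0.0833>−1
Confirm numerically:
  x=-3.322: |R|=0.68773 <1
  x=-2.206: |R|=0.12121 <1
  x=-1.672: |R|=0.09043 <1
  x=-4.123: |R|=1.51313 >1
  x=-4.105: |R|=1.49073 >1
  x=-3.981: |R|=1.34128 >1
So |R|<1 on (-3.6667, 0).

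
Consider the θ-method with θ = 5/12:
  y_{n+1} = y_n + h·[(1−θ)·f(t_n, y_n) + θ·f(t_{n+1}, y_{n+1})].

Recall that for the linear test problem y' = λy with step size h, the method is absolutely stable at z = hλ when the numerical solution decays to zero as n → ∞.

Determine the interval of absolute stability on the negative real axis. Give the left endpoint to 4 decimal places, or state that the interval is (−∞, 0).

On y'=λy, z=hλ:
  y_{n+1} = y_n + z·[7/12·y_n + 5/12·y_{n+1}] ⇒ (1 − 5/12z)y_{n+1} = (1 + 7/12z)y_n
  ⇒ R(z) = (1 + 7/12z)/(1 − 5/12z).

Find x<0 with |R(x)|<1.
x=-1.41: |R|=0.1118
R=−1: 1+7/12x = −1+5/12x ⇒ -1/6x=2 ⇒ x=2/(-1/6)=-12.0000
Confirm numerically:
  x=-8.345: |R|=0.86394 <1
  x=-8.325: |R|=0.86294 <1
  x=-6.574: |R|=0.75815 <1
  x=-12.349: |R|=1.00947 >1
  x=-12.122: |R|=1.00336 >1
Stable set (-12.0000, 0).

z∈(-12.0000,0).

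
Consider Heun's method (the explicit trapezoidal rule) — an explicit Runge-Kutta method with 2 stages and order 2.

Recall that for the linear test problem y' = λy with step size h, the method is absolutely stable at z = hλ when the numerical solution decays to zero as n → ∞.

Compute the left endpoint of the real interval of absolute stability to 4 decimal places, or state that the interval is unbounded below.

left endpoint -2.0000.

Set f=λy, z=hλ:
  order 2, 2-stage ⇒ R(z)=1+z+z^2/2
  (e.g. R(-0.54)=0.60580, |R|=0.60580)

Find x<0 with |R(x)|<1.
x=-0.54: |R|=0.6058
|R(-1.59)|=0.6741 |R(-0.98)|=0.5002 |R(-0.97)|=0.5005
Bisect:
  x_lo=-2.5083 |R|=1.6375  x_hi=-0.2281 |R|=0.7979
  mid=-1.36821 |R|=0.56779 →hi
  mid=-1.93825 |R|=0.94016 →hi
  mid=-2.22327 |R|=1.24820 →lo
  mid=-2.08076 |R|=1.08402 →lo
  mid=-2.00950 |R|=1.00955 →lo
  mid=-1.97388 |R|=0.97422 →hi
  mid=-1.99169 |R|=0.99172 →hi
  mid=-2.00060 |R|=1.00060 →lo
  ...
  [-2.00004,-1.99990] ⇒ x*=-2.0000
Stable set (-2.0000, 0).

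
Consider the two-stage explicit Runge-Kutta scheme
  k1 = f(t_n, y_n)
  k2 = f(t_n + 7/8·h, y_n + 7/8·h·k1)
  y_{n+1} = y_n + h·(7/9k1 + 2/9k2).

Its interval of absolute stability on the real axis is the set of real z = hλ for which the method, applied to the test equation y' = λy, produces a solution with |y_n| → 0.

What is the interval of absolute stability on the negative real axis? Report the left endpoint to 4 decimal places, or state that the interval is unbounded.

On y'=λy, z=hλ:
  k1=λy_n ⇒ h·k1=z·y_n;  k2=λ(1+7/8z)y_n ⇒ h·k2=z(1+7/8z)y_n
  y_{n+1}/y_n = 1 + 7/9z + 2/9z(1+7/8z) = 1 + z + 7/36z²
  Hence R(z) = 1 + z + 7/36z².

Boundary: |R(x)|=1, x<0.
x=-1.77: |R|=0.1608
R=1: x+7/36x²=0 ⇒ x=−36/7=-5.1429; min R=1−1/(4·7/36)=-0.2857>−1
Confirm numerically:
  x=-2.991: |R|=0.25148 <1
  x=-2.754: |R|=0.27923 <1
  x=-2.432: |R|=0.28193 <1
  x=-5.286: |R|=1.14713 >1
  x=-5.241: |R|=1.10002 >1
So |R|<1 on (-5.1429, 0).

z∈(-5.1429,0).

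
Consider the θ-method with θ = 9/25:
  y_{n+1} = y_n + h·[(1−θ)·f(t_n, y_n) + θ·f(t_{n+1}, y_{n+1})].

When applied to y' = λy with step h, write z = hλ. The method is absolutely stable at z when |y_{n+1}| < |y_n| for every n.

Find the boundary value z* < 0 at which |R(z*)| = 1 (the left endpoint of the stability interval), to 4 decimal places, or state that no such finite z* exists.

On y'=λy, z=hλ:
  y_{n+1} = y_n + z·[16/25·y_n + 9/25·y_{n+1}] ⇒ (1 − 9/25z)y_{n+1} = (1 + 16/25z)y_n
  R(z) = (1 + 16/25z)/(1 − 9/25z).

Boundary: |R(x)|=1, x<0.
x=-1.06: |R|=0.2328
R=−1: 1+16/25x = −1+9/25x ⇒ -7/25x=2 ⇒ x=2/(-7/25)=-7.1429
Confirm numerically:
  x=-6.365: |R|=0.93383 <1
  x=-2.958: |R|=0.43253 <1
  x=-2.910: |R|=0.42118 <1
  x=-7.599: |R|=1.03419 >1
  x=-7.164: |R|=1.00165 >1
So |R|<1 on (-7.1429, 0).

z* = -7.1429.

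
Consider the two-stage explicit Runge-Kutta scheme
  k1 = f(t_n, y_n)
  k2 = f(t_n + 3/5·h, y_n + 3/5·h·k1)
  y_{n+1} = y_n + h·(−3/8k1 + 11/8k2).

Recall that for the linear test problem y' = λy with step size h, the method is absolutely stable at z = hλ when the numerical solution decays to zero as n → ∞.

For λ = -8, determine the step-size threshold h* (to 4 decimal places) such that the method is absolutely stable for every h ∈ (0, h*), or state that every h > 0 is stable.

(-1.2121,0); λ=-8 ⇒ h* = (40/33)/8 = 0.1515.

With y'=λy (z=hλ):
  k1=λy_n ⇒ h·k1=z·y_n;  k2=λ(1+3/5z)y_n ⇒ h·k2=z(1+3/5z)y_n
  y_{n+1}/y_n = 1 − 3/8z + 11/8z(1+3/5z) = 1 + z + 33/40z²
  Hence R(z) = 1 + z + 33/40z².

Solve |R(x)|<1 on ℝ⁻.
x=-1.29: |R|=1.0829
R=1: x+33/40x²=0 ⇒ x=−40/33=-1.2121; min R=1−1/(4·33/40)=0.6970>−1
Confirm numerically:
  x=-1.189: |R|=0.97732 <1
  x=-1.052: |R|=0.86103 <1
  x=-0.933: |R|=0.78515 <1
  x=-1.743: |R|=1.76339 >1
  x=-1.479: |R|=1.32564 >1
So |R|<1 on (-1.2121, 0).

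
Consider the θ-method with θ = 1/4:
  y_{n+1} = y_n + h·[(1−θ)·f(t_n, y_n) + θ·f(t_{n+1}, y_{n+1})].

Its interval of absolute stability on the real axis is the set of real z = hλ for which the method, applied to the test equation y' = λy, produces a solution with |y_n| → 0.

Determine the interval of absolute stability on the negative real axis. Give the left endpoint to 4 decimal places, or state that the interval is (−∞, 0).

(-4.0000, 0).

On y'=λy, z=hλ:
  y_{n+1} = y_n + z·[3/4·y_n + 1/4·y_{n+1}] ⇒ (1 − 1/4z)y_{n+1} = (1 + 3/4z)y_n
  so R(z) = (1 + 3/4z)/(1 − 1/4z).

Need |R(x)|<1, x<0.
x=-1.79: |R|=0.2366
R=−1: 1+3/4x = −1+1/4x ⇒ -1/2x=2 ⇒ x=2/(-1/2)=-4.0000
Confirm numerically:
  x=-3.726: |R|=0.92907 <1
  x=-3.240: |R|=0.79006 <1
  x=-3.091: |R|=0.74362 <1
  x=-2.581: |R|=0.56876 <1
  x=-4.381: |R|=1.09092 >1
  x=-4.140: |R|=1.03440 >1
  x=-4.107: |R|=1.02640 >1
So |R|<1 on (-4.0000, 0).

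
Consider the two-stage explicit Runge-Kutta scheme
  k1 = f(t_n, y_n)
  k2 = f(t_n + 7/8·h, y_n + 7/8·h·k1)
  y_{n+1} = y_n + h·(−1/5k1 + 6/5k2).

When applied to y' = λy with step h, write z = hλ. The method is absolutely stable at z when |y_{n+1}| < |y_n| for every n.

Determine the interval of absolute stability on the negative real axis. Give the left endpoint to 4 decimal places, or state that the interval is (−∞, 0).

Test eqn y'=λy, z=hλ:
  k1=λy_n ⇒ h·k1=z·y_n;  k2=λ(1+7/8z)y_n ⇒ h·k2=z(1+7/8z)y_n
  y_{n+1}/y_n = 1 − 1/5z + 6/5z(1+7/8z) = 1 + z + 21/20z²
  ⇒ R(z) = 1 + z + 21/20z².

Boundary: |R(x)|=1, x<0.
x=-1.76: |R|=2.4925
R=1: x+21/20x²=0 ⇒ x=−20/21=-0.9524; min R=1−1/(4·21/20)=0.7619>−1
Confirm numerically:
  x=-0.733: |R|=0.83115 <1
  x=-0.494: |R|=0.76224 <1
  x=-0.481: |R|=0.76193 <1
  x=-0.415: |R|=0.76584 <1
  x=-1.551: |R|=1.97488 >1
  x=-1.336: |R|=1.53814 >1
  x=-0.995: |R|=1.04453 >1
So |R|<1 on (-0.9524, 0).

(-0.9524, 0).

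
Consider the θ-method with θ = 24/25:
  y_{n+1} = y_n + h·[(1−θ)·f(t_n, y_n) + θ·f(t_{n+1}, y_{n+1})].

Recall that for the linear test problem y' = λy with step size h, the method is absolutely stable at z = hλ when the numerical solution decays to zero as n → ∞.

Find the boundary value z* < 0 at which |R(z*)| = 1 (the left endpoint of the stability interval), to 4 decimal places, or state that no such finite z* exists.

On y'=λy, z=hλ:
  y_{n+1} = y_n + z·[1/25·y_n + 24/25·y_{n+1}] ⇒ (1 − 24/25z)y_{n+1} = (1 + 1/25z)y_n
  so R(z) = (1 + 1/25z)/(1 − 24/25z).

Find x<0 with |R(x)|<1.
x=-1.16: |R|=0.4512
x=-2: |R|=0.3151
x=-10: |R|=0.0566
x=-100: |R|=0.0309
θ=24/25≥1/2 ⇒ |1+1/25x|<|1−24/25x| ∀x<0 ⇒ stable on all of ℝ⁻.

unbounded; (−∞, 0).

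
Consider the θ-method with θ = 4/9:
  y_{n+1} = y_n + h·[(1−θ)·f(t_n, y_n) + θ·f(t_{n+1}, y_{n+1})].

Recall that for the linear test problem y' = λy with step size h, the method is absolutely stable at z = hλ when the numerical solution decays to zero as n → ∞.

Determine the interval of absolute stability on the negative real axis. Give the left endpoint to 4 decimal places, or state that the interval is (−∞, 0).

(-18.0000, 0).

Test eqn y'=λy, z=hλ:
  y_{n+1} = y_n + z·[5/9·y_n + 4/9·y_{n+1}] ⇒ (1 − 4/9z)y_{n+1} = (1 + 5/9z)y_n
  R(z) = (1 + 5/9z)/(1 − 4/9z).

Find x<0 with |R(x)|<1.
x=-0.34: |R|=0.7046
R=−1: 1+5/9x = −1+4/9x ⇒ -1/9x=2 ⇒ x=2/(-1/9)=-18.0000
Confirm numerically:
  x=-17.348: |R|=0.99168 <1
  x=-10.842: |R|=0.86331 <1
  x=-9.791: |R|=0.82956 <1
  x=-7.521: |R|=0.73189 <1
  x=-18.464: |R|=1.00560 >1
  x=-18.242: |R|=1.00295 >1
  x=-18.034: |R|=1.00042 >1
Stable set (-18.0000, 0).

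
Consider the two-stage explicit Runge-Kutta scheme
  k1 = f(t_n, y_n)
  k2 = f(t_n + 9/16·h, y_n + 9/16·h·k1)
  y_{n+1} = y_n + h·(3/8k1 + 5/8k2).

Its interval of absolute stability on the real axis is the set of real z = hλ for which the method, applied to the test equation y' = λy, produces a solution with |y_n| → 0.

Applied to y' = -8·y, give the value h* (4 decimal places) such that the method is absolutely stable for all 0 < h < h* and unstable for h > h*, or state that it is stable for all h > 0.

(-2.8444,0); λ=-8 ⇒ h* = (128/45)/8 = 0.3556.

Set f=λy, z=hλ:
  k1=λy_n ⇒ h·k1=z·y_n;  k2=λ(1+9/16z)y_n ⇒ h·k2=z(1+9/16z)y_n
  y_{n+1}/y_n = 1 + 3/8z + 5/8z(1+9/16z) = 1 + z + 45/128z²
  ⇒ R(z) = 1 + z + 45/128z².

Boundary: |R(x)|=1, x<0.
x=-0.7: |R|=0.4723
R=1: x+45/128x²=0 ⇒ x=−128/45=-2.8444; min R=1−1/(4·45/128)=0.2889>−1
Confirm numerically:
  x=-1.546: |R|=0.29428 <1
  x=-1.369: |R|=0.28988 <1
  x=-1.280: |R|=0.29600 <1
  x=-3.147: |R|=1.33474 >1
  x=-3.054: |R|=1.22499 >1
  x=-2.994: |R|=1.15742 >1
So |R|<1 on (-2.8444, 0).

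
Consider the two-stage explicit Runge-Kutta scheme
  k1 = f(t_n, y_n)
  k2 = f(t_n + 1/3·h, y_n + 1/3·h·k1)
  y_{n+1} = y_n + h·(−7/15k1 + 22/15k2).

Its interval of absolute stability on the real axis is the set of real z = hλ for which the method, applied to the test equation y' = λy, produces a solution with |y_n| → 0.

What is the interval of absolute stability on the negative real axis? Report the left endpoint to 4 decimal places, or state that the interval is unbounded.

(-2.0455, 0).

On y'=λy, z=hλ:
  k1=λy_n ⇒ h·k1=z·y_n;  k2=λ(1+1/3z)y_n ⇒ h·k2=z(1+1/3z)y_n
  y_{n+1}/y_n = 1 − 7/15z + 22/15z(1+1/3z) = 1 + z + 22/45z²
  R(z) = 1 + z + 22/45z².

Boundary: |R(x)|=1, x<0.
x=-1.01: |R|=0.4887
R=1: x+22/45x²=0 ⇒ x=−45/22=-2.0455; min R=1−1/(4·22/45)=0.4886>−1
Confirm numerically:
  x=-1.935: |R|=0.89551 <1
  x=-1.556: |R|=0.62767 <1
  x=-1.497: |R|=0.59860 <1
  x=-2.561: |R|=1.64549 >1
  x=-2.405: |R|=1.42275 >1
So |R|<1 on (-2.0455, 0).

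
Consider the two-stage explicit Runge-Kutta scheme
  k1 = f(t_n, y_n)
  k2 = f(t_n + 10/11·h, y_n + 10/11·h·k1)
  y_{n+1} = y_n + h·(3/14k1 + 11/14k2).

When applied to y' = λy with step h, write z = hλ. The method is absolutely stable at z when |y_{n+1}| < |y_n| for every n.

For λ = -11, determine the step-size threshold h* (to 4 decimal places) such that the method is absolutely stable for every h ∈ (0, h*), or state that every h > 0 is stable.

On y'=λy, z=hλ:
  k1=λy_n ⇒ h·k1=z·y_n;  k2=λ(1+10/11z)y_n ⇒ h·k2=z(1+10/11z)y_n
  y_{n+1}/y_n = 1 + 3/14z + 11/14z(1+10/11z) = 1 + z + 5/7z²
  Hence R(z) = 1 + z + 5/7z².

Solve |R(x)|<1 on ℝ⁻.
x=-1.19: |R|=0.8215
R=1: x+5/7x²=0 ⇒ x=−7/5=-1.4000; min R=1−1/(4·5/7)=0.6500>−1
Confirm numerically:
  x=-1.327: |R|=0.93081 <1
  x=-1.164: |R|=0.80378 <1
  x=-1.065: |R|=0.74516 <1
  x=-0.931: |R|=0.68812 <1
  x=-1.929: |R|=1.72889 >1
  x=-1.890: |R|=1.66150 >1
  x=-1.768: |R|=1.46473 >1
So |R|<1 on (-1.4000, 0).

(-1.4000,0); λ=-11 ⇒ h* = (7/5)/11 = 0.1273.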